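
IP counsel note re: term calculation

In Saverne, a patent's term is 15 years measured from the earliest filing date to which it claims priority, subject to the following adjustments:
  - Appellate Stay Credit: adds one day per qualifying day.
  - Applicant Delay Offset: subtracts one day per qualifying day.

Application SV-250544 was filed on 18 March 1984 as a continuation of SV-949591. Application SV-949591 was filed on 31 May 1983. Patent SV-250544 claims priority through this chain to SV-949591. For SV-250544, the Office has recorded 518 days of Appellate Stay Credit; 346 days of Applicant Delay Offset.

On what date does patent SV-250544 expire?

Earliest priority filing: 31 May 1983.
Base term: 31 May 1983 + 15 years → 31 May 1998.
Appellate Stay Credit: +518 days → 31 October 1999.
Applicant Delay Offset: −346 days → 19 November 1998.

1998-11-19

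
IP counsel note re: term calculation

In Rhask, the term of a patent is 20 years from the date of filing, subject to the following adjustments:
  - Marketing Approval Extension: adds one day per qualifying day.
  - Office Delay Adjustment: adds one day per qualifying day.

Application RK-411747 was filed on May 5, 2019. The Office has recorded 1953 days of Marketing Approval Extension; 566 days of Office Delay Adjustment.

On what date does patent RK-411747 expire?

Base term: filing date + 20 years → 5 May 2039.
Marketing Approval Extension: +1953 days → 8 September 2044.
Office Delay Adjustment: +566 days → 28 March 2046.

March 28, 2046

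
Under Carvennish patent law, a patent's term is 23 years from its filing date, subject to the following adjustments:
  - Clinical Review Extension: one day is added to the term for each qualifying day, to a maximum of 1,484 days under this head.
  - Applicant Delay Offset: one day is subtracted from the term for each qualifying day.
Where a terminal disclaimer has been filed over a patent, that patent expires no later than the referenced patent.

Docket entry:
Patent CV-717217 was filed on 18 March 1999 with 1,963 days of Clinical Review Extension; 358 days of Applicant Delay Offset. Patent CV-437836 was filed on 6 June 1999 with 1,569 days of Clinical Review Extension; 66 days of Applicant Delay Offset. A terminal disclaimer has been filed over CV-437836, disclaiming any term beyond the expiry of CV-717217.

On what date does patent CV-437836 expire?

Natural term of CV-437836:
  Base: filing + 23 years → 6 June 2022.
  Clinical Review Extension: 1569 days claimed exceeds the 1484-day cap, so +1484 days → 29 June 2026.
  Applicant Delay Offset: −66 days → 24 April 2026.
Expiry of referenced patent CV-717217:
  Base: filing + 23 years → 18 March 2022.
  Clinical Review Extension: 1963 days claimed exceeds the 1484-day cap, so +1484 days → 10 April 2026.
  Applicant Delay Offset: −358 days → 17 April 2025.
Terminal disclaimer: CV-437836 expires on the earlier of 24 April 2026 and 17 April 2025.

2025-04-17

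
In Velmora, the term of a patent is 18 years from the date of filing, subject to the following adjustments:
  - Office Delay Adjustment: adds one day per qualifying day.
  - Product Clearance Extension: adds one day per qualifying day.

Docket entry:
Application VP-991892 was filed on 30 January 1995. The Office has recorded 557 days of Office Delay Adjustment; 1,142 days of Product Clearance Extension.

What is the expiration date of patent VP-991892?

Base term: filing date + 18 years → 30 January 2013.
Office Delay Adjustment: +557 days → 10 August 2014.
Product Clearance Extension: +1142 days → 25 September 2017.

September 25, 2017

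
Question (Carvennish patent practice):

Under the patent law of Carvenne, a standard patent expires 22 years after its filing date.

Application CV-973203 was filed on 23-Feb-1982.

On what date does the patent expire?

2004-02-23

Filing date + 22 years → 23 February 2004.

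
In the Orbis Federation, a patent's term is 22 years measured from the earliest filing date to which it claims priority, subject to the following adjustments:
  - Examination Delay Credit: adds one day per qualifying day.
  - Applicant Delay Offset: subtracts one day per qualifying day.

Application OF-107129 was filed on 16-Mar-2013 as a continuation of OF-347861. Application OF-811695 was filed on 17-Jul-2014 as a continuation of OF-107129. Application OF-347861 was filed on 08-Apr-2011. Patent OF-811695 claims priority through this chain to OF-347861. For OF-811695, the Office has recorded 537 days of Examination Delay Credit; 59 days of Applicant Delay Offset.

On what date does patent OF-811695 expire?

Earliest priority filing: 8 April 2011.
Base term: 8 April 2011 + 22 years → 8 April 2033.
Examination Delay Credit: +537 days → 27 September 2034.
Applicant Delay Offset: −59 days → 30 July 2034.

2034-07-30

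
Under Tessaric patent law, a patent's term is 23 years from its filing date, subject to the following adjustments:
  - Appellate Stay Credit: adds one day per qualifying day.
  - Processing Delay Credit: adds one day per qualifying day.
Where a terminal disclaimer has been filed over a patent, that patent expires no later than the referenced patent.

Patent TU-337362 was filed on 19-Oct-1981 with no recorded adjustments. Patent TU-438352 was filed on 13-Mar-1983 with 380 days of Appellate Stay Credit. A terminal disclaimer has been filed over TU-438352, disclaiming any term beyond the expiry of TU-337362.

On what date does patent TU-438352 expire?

Natural term of TU-438352:
  Base: filing + 23 years → 13 March 2006.
  Appellate Stay Credit: +380 days → 28 March 2007.
Expiry of referenced patent TU-337362:
  Base: filing + 23 years → 19 October 2004.
Terminal disclaimer: TU-438352 expires on the earlier of 28 March 2007 and 19 October 2004.

October 19, 2004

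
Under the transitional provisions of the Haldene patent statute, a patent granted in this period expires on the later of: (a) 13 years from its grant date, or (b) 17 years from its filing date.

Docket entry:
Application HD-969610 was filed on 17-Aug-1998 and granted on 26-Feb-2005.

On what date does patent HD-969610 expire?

February 26, 2018

(a) grant + 13 years → 26 February 2018.
(b) filing + 17 years → 17 August 2015.
Later of the two: 26 February 2018.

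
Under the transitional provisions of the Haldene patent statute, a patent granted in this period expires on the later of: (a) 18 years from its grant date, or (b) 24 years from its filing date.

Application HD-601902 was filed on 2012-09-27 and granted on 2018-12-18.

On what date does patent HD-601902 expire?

2036-12-18

(a) grant + 18 years → 18 December 2036.
(b) filing + 24 years → 27 September 2036.
Later of the two: 18 December 2036.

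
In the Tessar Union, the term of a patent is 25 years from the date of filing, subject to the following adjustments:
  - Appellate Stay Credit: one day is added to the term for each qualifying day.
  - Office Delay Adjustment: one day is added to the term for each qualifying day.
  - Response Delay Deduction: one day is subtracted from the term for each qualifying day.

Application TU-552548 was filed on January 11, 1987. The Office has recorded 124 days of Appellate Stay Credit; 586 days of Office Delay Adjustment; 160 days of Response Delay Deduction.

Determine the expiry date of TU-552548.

Base term: filing date + 25 years → 11 January 2012.
Appellate Stay Credit: +124 days → 14 May 2012.
Office Delay Adjustment: +586 days → 21 December 2013.
Response Delay Deduction: −160 days → 14 July 2013.

2013-07-14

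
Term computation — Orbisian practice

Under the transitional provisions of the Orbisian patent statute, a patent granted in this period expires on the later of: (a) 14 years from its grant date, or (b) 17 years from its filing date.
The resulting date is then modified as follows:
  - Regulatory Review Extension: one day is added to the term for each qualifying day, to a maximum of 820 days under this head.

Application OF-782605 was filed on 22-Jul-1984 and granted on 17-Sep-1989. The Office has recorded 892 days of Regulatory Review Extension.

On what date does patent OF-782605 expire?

(a) grant + 14 years → 17 September 2003.
(b) filing + 17 years → 22 July 2001.
Later of the two: 17 September 2003.
Regulatory Review Extension: 892 days claimed exceeds the 820-day cap, so +820 days → 15 December 2005.

2005-12-15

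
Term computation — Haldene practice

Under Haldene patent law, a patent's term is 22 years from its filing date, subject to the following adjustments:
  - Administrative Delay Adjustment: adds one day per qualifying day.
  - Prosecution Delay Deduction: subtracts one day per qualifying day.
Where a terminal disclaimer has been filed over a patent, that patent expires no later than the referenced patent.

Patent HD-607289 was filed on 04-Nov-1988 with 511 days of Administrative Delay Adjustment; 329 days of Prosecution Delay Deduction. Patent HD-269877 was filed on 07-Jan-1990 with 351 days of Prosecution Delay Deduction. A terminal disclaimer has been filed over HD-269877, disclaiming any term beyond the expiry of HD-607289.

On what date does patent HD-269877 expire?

2011-01-21

Natural term of HD-269877:
  Base: filing + 22 years → 7 January 2012.
  Prosecution Delay Deduction: −351 days → 21 January 2011.
Expiry of referenced patent HD-607289:
  Base: filing + 22 years → 4 November 2010.
  Administrative Delay Adjustment: +511 days → 29 March 2012.
  Prosecution Delay Deduction: −329 days → 5 May 2011.
Terminal disclaimer: HD-269877 expires on the earlier of 21 January 2011 and 5 May 2011.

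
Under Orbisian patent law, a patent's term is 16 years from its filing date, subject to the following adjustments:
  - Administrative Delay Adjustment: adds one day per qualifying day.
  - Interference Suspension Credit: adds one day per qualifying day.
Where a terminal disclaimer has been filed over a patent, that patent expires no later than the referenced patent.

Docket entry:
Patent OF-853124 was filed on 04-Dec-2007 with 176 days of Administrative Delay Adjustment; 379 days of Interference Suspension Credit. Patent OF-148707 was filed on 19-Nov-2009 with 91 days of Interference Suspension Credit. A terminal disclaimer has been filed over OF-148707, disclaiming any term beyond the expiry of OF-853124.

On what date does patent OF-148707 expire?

Natural term of OF-148707:
  Base: filing + 16 years → 19 November 2025.
  Interference Suspension Credit: +91 days → 18 February 2026.
Expiry of referenced patent OF-853124:
  Base: filing + 16 years → 4 December 2023.
  Administrative Delay Adjustment: +176 days → 28 May 2024.
  Interference Suspension Credit: +379 days → 11 June 2025.
Terminal disclaimer: OF-148707 expires on the earlier of 18 February 2026 and 11 June 2025.

June 11, 2025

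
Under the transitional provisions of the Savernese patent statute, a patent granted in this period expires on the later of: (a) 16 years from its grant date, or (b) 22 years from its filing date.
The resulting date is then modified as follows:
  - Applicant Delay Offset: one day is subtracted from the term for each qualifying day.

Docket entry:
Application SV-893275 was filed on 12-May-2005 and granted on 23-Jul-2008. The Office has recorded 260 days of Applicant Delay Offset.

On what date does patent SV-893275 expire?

August 25, 2026

(a) grant + 16 years → 23 July 2024.
(b) filing + 22 years → 12 May 2027.
Later of the two: 12 May 2027.
Applicant Delay Offset: −260 days → 25 August 2026.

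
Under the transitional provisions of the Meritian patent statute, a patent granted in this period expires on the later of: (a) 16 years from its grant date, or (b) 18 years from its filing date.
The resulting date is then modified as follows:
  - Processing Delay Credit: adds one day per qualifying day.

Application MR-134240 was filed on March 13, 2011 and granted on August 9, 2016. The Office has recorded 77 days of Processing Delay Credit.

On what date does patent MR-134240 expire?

2032-10-25

(a) grant + 16 years → 9 August 2032.
(b) filing + 18 years → 13 March 2029.
Later of the two: 9 August 2032.
Processing Delay Credit: +77 days → 25 October 2032.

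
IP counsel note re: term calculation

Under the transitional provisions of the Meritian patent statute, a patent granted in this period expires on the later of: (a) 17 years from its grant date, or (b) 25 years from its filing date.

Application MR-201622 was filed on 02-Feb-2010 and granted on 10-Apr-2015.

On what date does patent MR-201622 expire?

(a) grant + 17 years → 10 April 2032.
(b) filing + 25 years → 2 February 2035.
Later of the two: 2 February 2035.

2035-02-02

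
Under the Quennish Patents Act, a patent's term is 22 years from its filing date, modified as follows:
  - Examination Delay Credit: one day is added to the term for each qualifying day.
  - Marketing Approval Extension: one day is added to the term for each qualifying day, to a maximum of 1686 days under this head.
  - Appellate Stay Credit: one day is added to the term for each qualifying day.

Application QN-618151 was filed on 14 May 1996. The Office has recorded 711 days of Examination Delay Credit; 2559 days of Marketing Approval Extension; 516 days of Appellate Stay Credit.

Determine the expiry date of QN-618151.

May 5, 2026

Base term: filing date + 22 years → 14 May 2018.
Examination Delay Credit: +711 days → 24 April 2020.
Marketing Approval Extension: 2559 days claimed exceeds the 1686-day cap, so +1686 days → 5 December 2024.
Appellate Stay Credit: +516 days → 5 May 2026.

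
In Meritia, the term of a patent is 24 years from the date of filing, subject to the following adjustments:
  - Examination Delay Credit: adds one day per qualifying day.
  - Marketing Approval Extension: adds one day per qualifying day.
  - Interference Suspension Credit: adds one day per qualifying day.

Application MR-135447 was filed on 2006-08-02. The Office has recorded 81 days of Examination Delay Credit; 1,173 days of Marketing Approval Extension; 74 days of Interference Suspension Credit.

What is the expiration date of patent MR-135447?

2034-03-22

Base term: filing date + 24 years → 2 August 2030.
Examination Delay Credit: +81 days → 22 October 2030.
Marketing Approval Extension: +1173 days → 7 January 2034.
Interference Suspension Credit: +74 days → 22 March 2034.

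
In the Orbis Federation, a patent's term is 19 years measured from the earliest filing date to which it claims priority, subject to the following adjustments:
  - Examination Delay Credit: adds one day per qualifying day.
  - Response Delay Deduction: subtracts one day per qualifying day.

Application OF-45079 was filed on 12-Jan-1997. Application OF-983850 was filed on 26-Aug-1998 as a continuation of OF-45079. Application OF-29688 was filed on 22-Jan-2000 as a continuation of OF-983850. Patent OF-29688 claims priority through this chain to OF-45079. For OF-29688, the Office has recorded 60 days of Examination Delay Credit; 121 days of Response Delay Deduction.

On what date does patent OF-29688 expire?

Earliest priority filing: 12 January 1997.
Base term: 12 January 1997 + 19 years → 12 January 2016.
Examination Delay Credit: +60 days → 12 March 2016.
Response Delay Deduction: −121 days → 12 November 2015.

2015-11-12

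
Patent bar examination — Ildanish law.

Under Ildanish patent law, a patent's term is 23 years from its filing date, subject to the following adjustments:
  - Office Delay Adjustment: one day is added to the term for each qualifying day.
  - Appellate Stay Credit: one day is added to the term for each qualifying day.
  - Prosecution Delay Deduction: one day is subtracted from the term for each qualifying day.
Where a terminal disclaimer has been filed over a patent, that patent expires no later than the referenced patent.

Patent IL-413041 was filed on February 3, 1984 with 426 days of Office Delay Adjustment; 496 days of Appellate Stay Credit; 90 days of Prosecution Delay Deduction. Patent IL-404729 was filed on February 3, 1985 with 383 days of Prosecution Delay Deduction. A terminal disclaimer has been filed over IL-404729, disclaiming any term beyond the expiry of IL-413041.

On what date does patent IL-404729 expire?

January 16, 2007

Natural term of IL-404729:
  Base: filing + 23 years → 3 February 2008.
  Prosecution Delay Deduction: −383 days → 16 January 2007.
Expiry of referenced patent IL-413041:
  Base: filing + 23 years → 3 February 2007.
  Office Delay Adjustment: +426 days → 4 April 2008.
  Appellate Stay Credit: +496 days → 13 August 2009.
  Prosecution Delay Deduction: −90 days → 15 May 2009.
Terminal disclaimer: IL-404729 expires on the earlier of 16 January 2007 and 15 May 2009.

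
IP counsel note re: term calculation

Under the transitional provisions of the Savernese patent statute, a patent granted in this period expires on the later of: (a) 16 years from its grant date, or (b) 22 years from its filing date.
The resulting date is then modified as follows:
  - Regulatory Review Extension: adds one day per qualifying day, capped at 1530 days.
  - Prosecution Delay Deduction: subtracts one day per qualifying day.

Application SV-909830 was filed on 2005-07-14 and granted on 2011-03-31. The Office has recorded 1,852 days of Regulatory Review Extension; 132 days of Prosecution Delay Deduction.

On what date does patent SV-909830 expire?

May 12, 2031

(a) grant + 16 years → 31 March 2027.
(b) filing + 22 years → 14 July 2027.
Later of the two: 14 July 2027.
Regulatory Review Extension: 1852 days claimed exceeds the 1530-day cap, so +1530 days → 21 September 2031.
Prosecution Delay Deduction: −132 days → 12 May 2031.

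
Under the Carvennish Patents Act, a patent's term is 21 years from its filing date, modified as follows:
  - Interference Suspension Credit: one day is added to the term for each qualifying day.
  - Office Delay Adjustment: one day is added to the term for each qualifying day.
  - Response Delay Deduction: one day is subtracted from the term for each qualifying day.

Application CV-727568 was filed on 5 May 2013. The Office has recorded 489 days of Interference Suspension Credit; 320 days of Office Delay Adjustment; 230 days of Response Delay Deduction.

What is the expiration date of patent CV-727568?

Base term: filing date + 21 years → 5 May 2034.
Interference Suspension Credit: +489 days → 6 September 2035.
Office Delay Adjustment: +320 days → 22 July 2036.
Response Delay Deduction: −230 days → 5 December 2035.

2035-12-05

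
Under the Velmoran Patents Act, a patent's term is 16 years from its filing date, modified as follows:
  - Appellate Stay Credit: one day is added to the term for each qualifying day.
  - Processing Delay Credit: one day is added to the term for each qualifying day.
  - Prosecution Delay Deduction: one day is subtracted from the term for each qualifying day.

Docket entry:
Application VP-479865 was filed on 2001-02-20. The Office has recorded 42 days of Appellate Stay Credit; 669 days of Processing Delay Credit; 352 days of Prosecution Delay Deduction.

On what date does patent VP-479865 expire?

February 14, 2018

Base term: filing date + 16 years → 20 February 2017.
Appellate Stay Credit: +42 days → 3 April 2017.
Processing Delay Credit: +669 days → 1 February 2019.
Prosecution Delay Deduction: −352 days → 14 February 2018.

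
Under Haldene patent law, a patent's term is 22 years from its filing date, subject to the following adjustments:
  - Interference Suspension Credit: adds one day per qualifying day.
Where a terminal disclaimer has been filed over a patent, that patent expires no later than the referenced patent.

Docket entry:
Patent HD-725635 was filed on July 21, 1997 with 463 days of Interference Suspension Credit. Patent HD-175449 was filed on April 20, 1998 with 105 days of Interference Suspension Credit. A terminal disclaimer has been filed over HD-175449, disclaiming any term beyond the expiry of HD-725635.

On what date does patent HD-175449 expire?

2020-08-03

Natural term of HD-175449:
  Base: filing + 22 years → 20 April 2020.
  Interference Suspension Credit: +105 days → 3 August 2020.
Expiry of referenced patent HD-725635:
  Base: filing + 22 years → 21 July 2019.
  Interference Suspension Credit: +463 days → 26 October 2020.
Terminal disclaimer: HD-175449 expires on the earlier of 3 August 2020 and 26 October 2020.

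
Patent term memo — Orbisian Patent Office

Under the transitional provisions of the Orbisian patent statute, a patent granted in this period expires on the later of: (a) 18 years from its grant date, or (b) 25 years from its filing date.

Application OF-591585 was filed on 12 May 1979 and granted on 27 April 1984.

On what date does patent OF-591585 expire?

2004-05-12

(a) grant + 18 years → 27 April 2002.
(b) filing + 25 years → 12 May 2004.
Later of the two: 12 May 2004.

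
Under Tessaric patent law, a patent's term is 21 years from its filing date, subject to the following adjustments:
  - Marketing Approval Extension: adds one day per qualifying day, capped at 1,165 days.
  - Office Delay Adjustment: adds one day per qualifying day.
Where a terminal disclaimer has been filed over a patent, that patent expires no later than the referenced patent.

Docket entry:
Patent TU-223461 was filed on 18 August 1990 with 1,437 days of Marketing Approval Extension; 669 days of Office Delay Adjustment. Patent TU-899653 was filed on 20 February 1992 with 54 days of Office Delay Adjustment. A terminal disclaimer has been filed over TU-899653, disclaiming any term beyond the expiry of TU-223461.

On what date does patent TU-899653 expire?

Natural term of TU-899653:
  Base: filing + 21 years → 20 February 2013.
  Office Delay Adjustment: +54 days → 15 April 2013.
Expiry of referenced patent TU-223461:
  Base: filing + 21 years → 18 August 2011.
  Marketing Approval Extension: 1437 days claimed exceeds the 1165-day cap, so +1165 days → 26 October 2014.
  Office Delay Adjustment: +669 days → 25 August 2016.
Terminal disclaimer: TU-899653 expires on the earlier of 15 April 2013 and 25 August 2016.

April 15, 2013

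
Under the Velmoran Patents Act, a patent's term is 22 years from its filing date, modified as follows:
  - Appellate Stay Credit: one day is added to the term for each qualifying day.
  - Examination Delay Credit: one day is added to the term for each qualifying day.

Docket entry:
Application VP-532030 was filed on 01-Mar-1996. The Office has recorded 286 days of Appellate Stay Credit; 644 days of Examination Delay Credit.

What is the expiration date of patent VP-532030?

Base term: filing date + 22 years → 1 March 2018.
Appellate Stay Credit: +286 days → 12 December 2018.
Examination Delay Credit: +644 days → 16 September 2020.

September 16, 2020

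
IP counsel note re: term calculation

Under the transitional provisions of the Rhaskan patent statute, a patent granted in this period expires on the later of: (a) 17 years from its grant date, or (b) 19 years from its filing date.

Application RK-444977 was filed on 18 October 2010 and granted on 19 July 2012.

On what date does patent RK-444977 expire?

October 18, 2029

(a) grant + 17 years → 19 July 2029.
(b) filing + 19 years → 18 October 2029.
Later of the two: 18 October 2029.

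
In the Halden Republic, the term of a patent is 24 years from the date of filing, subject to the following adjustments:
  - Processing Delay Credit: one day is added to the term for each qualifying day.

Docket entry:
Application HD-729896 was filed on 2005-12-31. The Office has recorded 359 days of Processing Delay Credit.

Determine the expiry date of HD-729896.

Base term: filing date + 24 years → 31 December 2029.
Processing Delay Credit: +359 days → 25 December 2030.

December 25, 2030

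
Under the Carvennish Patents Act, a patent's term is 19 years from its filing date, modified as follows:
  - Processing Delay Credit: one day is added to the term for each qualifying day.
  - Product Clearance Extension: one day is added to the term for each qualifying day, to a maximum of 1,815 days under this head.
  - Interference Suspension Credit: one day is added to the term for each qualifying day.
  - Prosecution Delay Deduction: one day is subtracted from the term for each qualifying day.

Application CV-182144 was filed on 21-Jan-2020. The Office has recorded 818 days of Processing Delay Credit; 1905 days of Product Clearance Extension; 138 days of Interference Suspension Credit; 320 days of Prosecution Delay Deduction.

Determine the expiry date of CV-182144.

Base term: filing date + 19 years → 21 January 2039.
Processing Delay Credit: +818 days → 18 April 2041.
Product Clearance Extension: 1905 days claimed exceeds the 1815-day cap, so +1815 days → 7 April 2046.
Interference Suspension Credit: +138 days → 23 August 2046.
Prosecution Delay Deduction: −320 days → 7 October 2045.

2045-10-07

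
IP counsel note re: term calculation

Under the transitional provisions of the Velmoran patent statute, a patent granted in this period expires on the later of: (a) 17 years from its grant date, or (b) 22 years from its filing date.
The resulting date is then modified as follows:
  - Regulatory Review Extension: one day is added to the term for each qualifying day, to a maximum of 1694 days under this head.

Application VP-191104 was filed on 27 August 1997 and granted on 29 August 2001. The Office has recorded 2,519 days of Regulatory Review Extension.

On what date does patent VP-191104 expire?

(a) grant + 17 years → 29 August 2018.
(b) filing + 22 years → 27 August 2019.
Later of the two: 27 August 2019.
Regulatory Review Extension: 2519 days claimed exceeds the 1694-day cap, so +1694 days → 16 April 2024.

April 16, 2024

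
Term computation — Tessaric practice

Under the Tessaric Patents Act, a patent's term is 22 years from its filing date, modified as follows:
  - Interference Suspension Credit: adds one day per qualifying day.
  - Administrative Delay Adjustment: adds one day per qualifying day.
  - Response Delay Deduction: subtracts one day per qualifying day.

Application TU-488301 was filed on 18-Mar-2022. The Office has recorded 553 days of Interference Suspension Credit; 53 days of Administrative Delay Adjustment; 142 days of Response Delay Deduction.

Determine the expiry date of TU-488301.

June 25, 2045

Base term: filing date + 22 years → 18 March 2044.
Interference Suspension Credit: +553 days → 22 September 2045.
Administrative Delay Adjustment: +53 days → 14 November 2045.
Response Delay Deduction: −142 days → 25 June 2045.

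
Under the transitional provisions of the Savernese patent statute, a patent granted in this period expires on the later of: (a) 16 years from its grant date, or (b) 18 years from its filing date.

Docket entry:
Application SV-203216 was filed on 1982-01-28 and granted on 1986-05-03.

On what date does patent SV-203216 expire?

(a) grant + 16 years → 3 May 2002.
(b) filing + 18 years → 28 January 2000.
Later of the two: 3 May 2002.

2002-05-03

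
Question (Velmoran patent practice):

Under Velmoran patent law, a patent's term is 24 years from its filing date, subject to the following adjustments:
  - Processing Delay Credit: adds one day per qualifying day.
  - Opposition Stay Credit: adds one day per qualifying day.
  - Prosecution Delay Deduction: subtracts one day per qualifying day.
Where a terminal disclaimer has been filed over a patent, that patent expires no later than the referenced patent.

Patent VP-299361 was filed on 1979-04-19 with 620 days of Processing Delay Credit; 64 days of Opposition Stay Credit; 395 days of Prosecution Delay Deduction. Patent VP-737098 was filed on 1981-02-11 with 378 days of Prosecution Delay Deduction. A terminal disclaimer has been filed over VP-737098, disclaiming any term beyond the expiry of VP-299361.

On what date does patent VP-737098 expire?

January 30, 2004

Natural term of VP-737098:
  Base: filing + 24 years → 11 February 2005.
  Prosecution Delay Deduction: −378 days → 30 January 2004.
Expiry of referenced patent VP-299361:
  Base: filing + 24 years → 19 April 2003.
  Processing Delay Credit: +620 days → 29 December 2004.
  Opposition Stay Credit: +64 days → 3 March 2005.
  Prosecution Delay Deduction: −395 days → 2 February 2004.
Terminal disclaimer: VP-737098 expires on the earlier of 30 January 2004 and 2 February 2004.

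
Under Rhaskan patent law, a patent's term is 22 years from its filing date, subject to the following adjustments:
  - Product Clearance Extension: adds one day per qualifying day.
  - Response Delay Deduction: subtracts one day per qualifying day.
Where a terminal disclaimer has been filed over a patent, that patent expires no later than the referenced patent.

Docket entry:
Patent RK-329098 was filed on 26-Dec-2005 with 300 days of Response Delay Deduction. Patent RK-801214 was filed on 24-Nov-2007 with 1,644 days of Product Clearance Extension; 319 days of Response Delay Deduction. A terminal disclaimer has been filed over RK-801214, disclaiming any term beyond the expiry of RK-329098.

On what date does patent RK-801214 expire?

2027-03-01

Natural term of RK-801214:
  Base: filing + 22 years → 24 November 2029.
  Product Clearance Extension: +1644 days → 26 May 2034.
  Response Delay Deduction: −319 days → 11 July 2033.
Expiry of referenced patent RK-329098:
  Base: filing + 22 years → 26 December 2027.
  Response Delay Deduction: −300 days → 1 March 2027.
Terminal disclaimer: RK-801214 expires on the earlier of 11 July 2033 and 1 March 2027.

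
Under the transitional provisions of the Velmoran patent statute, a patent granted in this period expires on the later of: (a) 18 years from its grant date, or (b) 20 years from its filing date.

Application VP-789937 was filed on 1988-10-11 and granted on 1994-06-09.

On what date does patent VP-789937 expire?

(a) grant + 18 years → 9 June 2012.
(b) filing + 20 years → 11 October 2008.
Later of the two: 9 June 2012.

2012-06-09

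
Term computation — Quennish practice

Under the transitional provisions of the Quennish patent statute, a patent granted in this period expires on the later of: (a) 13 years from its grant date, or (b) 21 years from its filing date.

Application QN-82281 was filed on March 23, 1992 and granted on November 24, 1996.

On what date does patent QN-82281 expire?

March 23, 2013

(a) grant + 13 years → 24 November 2009.
(b) filing + 21 years → 23 March 2013.
Later of the two: 23 March 2013.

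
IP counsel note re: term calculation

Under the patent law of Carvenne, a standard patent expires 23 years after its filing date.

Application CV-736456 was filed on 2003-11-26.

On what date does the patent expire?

2026-11-26

Filing date + 23 years → 26 November 2026.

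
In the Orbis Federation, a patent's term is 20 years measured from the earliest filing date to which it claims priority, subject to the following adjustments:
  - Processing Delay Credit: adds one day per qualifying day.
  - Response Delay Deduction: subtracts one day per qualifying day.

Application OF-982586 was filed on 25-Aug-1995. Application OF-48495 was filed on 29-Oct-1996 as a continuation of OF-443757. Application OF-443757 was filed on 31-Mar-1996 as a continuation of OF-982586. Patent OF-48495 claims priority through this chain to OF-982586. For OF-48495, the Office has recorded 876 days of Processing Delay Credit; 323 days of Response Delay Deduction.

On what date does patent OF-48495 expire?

2017-02-28

Earliest priority filing: 25 August 1995.
Base term: 25 August 1995 + 20 years → 25 August 2015.
Processing Delay Credit: +876 days → 17 January 2018.
Response Delay Deduction: −323 days → 28 February 2017.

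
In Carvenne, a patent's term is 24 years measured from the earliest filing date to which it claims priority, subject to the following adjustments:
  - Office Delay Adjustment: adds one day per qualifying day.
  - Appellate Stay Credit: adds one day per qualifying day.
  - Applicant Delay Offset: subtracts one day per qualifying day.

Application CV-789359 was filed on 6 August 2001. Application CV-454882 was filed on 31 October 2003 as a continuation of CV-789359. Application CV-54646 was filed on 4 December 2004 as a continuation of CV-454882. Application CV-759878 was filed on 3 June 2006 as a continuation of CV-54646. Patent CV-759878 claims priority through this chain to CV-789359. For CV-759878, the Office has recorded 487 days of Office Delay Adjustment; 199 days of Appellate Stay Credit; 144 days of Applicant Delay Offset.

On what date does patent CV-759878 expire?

January 30, 2027

Earliest priority filing: 6 August 2001.
Base term: 6 August 2001 + 24 years → 6 August 2025.
Office Delay Adjustment: +487 days → 6 December 2026.
Appellate Stay Credit: +199 days → 23 June 2027.
Applicant Delay Offset: −144 days → 30 January 2027.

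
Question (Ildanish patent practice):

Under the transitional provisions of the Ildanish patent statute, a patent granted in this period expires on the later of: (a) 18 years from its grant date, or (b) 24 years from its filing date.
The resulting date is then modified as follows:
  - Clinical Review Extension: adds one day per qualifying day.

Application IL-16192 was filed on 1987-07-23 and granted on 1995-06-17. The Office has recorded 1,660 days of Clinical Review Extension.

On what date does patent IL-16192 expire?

January 2, 2018

(a) grant + 18 years → 17 June 2013.
(b) filing + 24 years → 23 July 2011.
Later of the two: 17 June 2013.
Clinical Review Extension: +1660 days → 2 January 2018.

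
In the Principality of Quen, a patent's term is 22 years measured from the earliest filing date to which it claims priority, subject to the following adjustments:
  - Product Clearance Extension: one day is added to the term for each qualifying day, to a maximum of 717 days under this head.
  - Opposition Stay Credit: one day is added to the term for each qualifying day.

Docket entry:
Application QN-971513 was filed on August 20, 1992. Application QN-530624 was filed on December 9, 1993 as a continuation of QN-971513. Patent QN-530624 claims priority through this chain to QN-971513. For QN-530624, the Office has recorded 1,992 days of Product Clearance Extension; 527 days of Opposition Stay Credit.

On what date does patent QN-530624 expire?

January 15, 2018

Earliest priority filing: 20 August 1992.
Base term: 20 August 1992 + 22 years → 20 August 2014.
Product Clearance Extension: 1992 days claimed exceeds the 717-day cap, so +717 days → 6 August 2016.
Opposition Stay Credit: +527 days → 15 January 2018.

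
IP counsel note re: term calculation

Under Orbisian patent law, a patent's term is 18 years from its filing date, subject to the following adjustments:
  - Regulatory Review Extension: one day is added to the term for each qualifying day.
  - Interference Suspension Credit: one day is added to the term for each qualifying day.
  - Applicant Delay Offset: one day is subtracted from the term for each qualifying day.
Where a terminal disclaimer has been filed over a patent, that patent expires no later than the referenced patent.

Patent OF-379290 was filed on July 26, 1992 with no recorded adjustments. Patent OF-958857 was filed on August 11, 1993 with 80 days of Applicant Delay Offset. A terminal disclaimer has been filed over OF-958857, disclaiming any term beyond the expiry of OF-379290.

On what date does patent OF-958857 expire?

2010-07-26

Natural term of OF-958857:
  Base: filing + 18 years → 11 August 2011.
  Applicant Delay Offset: −80 days → 23 May 2011.
Expiry of referenced patent OF-379290:
  Base: filing + 18 years → 26 July 2010.
Terminal disclaimer: OF-958857 expires on the earlier of 23 May 2011 and 26 July 2010.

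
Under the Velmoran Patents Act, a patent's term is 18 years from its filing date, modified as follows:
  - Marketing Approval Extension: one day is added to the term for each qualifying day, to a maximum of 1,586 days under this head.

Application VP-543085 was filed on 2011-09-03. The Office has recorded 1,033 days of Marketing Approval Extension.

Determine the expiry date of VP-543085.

Base term: filing date + 18 years → 3 September 2029.
Marketing Approval Extension: 1033 days (within the 1586-day cap) → +1033 days → 2 July 2032.

2032-07-02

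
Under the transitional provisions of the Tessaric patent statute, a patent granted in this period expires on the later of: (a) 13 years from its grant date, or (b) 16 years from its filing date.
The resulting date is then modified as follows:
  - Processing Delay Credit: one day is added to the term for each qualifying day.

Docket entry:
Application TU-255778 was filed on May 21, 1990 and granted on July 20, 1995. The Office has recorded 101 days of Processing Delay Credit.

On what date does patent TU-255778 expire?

(a) grant + 13 years → 20 July 2008.
(b) filing + 16 years → 21 May 2006.
Later of the two: 20 July 2008.
Processing Delay Credit: +101 days → 29 October 2008.

2008-10-29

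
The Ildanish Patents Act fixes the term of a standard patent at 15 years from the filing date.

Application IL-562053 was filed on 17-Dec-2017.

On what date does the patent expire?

Filing date + 15 years → 17 December 2032.

December 17, 2032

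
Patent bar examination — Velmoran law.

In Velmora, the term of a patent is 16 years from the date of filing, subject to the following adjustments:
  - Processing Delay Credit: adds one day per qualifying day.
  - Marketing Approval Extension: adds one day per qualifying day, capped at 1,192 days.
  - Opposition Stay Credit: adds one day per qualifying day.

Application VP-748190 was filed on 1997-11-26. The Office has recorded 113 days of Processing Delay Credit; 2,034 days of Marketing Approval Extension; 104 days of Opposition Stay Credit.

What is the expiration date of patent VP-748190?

Base term: filing date + 16 years → 26 November 2013.
Processing Delay Credit: +113 days → 19 March 2014.
Marketing Approval Extension: 2034 days claimed exceeds the 1192-day cap, so +1192 days → 23 June 2017.
Opposition Stay Credit: +104 days → 5 October 2017.

2017-10-05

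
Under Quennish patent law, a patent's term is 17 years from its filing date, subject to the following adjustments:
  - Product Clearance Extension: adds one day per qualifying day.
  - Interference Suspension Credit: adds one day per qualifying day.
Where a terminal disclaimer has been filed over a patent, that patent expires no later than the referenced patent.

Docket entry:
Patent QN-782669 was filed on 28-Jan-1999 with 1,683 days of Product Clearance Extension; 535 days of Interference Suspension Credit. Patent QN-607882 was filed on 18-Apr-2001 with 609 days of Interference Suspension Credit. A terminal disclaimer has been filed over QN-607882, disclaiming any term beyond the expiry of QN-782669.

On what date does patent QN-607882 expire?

2019-12-18

Natural term of QN-607882:
  Base: filing + 17 years → 18 April 2018.
  Interference Suspension Credit: +609 days → 18 December 2019.
Expiry of referenced patent QN-782669:
  Base: filing + 17 years → 28 January 2016.
  Product Clearance Extension: +1683 days → 6 September 2020.
  Interference Suspension Credit: +535 days → 23 February 2022.
Terminal disclaimer: QN-607882 expires on the earlier of 18 December 2019 and 23 February 2022.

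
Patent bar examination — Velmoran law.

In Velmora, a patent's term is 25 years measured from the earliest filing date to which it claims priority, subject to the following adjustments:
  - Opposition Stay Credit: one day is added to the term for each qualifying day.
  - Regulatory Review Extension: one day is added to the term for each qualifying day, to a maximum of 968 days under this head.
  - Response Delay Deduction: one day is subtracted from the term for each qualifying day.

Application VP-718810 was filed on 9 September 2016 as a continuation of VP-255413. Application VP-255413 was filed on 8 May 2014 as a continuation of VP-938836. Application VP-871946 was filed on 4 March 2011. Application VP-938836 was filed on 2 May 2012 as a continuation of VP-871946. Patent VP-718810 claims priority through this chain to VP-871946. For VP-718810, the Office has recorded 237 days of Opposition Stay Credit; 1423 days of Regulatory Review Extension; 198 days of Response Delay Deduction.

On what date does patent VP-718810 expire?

Earliest priority filing: 4 March 2011.
Base term: 4 March 2011 + 25 years → 4 March 2036.
Opposition Stay Credit: +237 days → 27 October 2036.
Regulatory Review Extension: 1423 days claimed exceeds the 968-day cap, so +968 days → 22 June 2039.
Response Delay Deduction: −198 days → 6 December 2038.

December 6, 2038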